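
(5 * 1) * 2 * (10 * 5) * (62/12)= 7750/3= 2583.33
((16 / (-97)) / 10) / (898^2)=-2 / 97776485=-0.00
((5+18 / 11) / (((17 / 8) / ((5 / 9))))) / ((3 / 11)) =2920 / 459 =6.36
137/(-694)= -137/694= -0.20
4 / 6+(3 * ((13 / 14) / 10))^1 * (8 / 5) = 584 / 525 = 1.11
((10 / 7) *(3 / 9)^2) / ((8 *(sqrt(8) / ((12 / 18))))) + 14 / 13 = 5 *sqrt(2) / 1512 + 14 / 13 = 1.08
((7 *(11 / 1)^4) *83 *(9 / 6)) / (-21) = -1215203 / 2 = -607601.50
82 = 82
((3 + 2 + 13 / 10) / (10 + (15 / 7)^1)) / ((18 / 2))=49 / 850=0.06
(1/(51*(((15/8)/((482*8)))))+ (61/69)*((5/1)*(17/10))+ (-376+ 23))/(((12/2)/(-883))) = 9482207641/211140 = 44909.57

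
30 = 30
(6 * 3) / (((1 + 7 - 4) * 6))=3 / 4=0.75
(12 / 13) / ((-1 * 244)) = -3 / 793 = -0.00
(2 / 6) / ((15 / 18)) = 2 / 5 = 0.40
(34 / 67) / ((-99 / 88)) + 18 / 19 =5686 / 11457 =0.50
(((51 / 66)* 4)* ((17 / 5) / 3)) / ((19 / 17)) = 9826 / 3135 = 3.13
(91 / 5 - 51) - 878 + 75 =-4179 / 5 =-835.80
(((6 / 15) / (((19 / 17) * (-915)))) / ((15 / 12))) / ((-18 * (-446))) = -34 / 872292375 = -0.00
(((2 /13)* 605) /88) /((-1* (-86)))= 55 /4472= 0.01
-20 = -20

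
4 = 4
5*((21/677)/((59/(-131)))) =-13755/39943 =-0.34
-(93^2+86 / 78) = -337354 / 39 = -8650.10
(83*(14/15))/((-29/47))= -54614/435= -125.55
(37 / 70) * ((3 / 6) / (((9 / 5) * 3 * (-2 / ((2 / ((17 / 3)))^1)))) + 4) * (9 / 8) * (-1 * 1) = -45103 / 19040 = -2.37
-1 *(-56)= 56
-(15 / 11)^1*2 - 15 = -195 / 11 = -17.73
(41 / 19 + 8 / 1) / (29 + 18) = 0.22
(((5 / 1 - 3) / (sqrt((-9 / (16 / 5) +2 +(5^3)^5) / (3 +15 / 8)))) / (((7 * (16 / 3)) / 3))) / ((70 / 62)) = 279 * sqrt(38085937498986) / 957031249974520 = 0.00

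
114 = 114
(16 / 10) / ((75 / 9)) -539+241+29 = -268.81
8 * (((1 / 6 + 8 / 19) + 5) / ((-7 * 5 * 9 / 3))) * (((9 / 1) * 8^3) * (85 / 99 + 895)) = -3305795584 / 1881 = -1757467.08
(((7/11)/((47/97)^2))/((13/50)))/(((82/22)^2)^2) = 4383182650/81147378637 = 0.05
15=15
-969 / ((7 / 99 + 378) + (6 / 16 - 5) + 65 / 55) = -767448 / 296705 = -2.59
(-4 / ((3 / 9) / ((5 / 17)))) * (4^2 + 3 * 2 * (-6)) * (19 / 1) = 22800 / 17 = 1341.18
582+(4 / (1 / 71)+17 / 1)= 883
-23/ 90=-0.26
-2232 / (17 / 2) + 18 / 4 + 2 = -8707 / 34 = -256.09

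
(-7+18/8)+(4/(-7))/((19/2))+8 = 1697/532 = 3.19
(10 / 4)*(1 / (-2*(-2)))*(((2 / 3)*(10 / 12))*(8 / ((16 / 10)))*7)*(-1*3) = -875 / 24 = -36.46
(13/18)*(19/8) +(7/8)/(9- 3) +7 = 319/36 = 8.86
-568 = -568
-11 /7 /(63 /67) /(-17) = 737 /7497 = 0.10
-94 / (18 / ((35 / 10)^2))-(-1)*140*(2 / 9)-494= -18967 / 36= -526.86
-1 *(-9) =9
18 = 18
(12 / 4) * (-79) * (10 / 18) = -395 / 3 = -131.67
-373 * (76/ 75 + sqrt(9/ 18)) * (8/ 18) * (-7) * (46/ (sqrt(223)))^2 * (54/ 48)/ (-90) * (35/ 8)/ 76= -9668533/ 1204200 - 9668533 * sqrt(2)/ 2440512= -13.63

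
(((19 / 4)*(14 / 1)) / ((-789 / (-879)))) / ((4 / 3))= 116907 / 2104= 55.56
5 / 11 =0.45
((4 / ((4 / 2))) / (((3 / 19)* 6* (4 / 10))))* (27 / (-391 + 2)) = -285 / 778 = -0.37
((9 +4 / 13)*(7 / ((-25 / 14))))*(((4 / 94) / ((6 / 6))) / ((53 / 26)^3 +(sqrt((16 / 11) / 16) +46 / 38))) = -21664973807244768 / 134957363076644125 +203444230941952*sqrt(11) / 134957363076644125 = -0.16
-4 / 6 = -2 / 3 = -0.67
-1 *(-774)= 774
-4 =-4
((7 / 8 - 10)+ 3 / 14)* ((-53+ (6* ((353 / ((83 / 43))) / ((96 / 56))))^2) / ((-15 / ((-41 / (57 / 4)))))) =-700164.83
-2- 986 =-988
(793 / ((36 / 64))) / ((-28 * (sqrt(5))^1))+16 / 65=16 / 65- 3172 * sqrt(5) / 315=-22.27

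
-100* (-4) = 400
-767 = -767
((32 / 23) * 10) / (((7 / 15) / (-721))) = -494400 / 23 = -21495.65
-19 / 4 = -4.75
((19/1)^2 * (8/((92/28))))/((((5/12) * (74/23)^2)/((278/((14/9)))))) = 249289272/6845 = 36419.18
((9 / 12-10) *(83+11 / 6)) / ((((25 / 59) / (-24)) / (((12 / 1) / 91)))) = 13333764 / 2275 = 5861.00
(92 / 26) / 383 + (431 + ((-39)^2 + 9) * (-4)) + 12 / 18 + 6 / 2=-84921686 / 14937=-5685.32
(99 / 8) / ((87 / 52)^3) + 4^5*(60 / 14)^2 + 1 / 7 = 67440692833 / 3585183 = 18810.95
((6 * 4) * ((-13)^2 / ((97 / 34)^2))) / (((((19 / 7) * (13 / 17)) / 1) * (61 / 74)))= 3176077632 / 10905031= 291.25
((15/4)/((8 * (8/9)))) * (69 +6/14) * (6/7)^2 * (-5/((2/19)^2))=-532917225/43904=-12138.24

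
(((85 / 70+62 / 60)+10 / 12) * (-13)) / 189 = -8411 / 39690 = -0.21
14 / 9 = 1.56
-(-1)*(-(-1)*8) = 8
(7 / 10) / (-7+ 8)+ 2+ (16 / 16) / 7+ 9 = 829 / 70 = 11.84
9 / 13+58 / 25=979 / 325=3.01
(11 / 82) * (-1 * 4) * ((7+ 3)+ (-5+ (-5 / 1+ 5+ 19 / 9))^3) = 226292 / 29889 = 7.57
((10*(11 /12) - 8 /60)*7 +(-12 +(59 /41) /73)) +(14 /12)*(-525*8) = -435368989 /89790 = -4848.75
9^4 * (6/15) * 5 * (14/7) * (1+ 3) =104976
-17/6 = -2.83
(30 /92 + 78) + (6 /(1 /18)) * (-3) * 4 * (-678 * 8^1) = 323360787 /46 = 7029582.33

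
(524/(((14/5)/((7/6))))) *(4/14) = 62.38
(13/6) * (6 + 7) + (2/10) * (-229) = -529/30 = -17.63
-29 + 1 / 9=-260 / 9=-28.89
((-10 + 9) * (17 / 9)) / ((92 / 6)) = -17 / 138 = -0.12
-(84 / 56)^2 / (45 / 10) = -1 / 2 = -0.50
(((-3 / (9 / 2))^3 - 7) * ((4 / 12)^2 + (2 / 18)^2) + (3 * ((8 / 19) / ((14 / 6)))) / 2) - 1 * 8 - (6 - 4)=-3091988 / 290871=-10.63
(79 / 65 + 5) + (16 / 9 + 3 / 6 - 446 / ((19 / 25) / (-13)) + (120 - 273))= 166379113 / 22230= 7484.44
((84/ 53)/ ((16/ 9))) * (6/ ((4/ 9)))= 5103/ 424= 12.04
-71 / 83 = -0.86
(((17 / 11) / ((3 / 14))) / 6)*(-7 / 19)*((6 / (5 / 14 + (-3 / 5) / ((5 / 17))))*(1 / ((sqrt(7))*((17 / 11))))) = 4900*sqrt(7) / 33573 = 0.39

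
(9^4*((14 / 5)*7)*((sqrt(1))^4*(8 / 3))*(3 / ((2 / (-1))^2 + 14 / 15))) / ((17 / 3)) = 23147208 / 629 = 36800.01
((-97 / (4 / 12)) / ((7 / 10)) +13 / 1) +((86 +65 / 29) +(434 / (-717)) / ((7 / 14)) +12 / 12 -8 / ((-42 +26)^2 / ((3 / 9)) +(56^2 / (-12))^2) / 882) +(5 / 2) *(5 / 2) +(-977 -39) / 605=-29704142525237749 / 95784947301120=-310.11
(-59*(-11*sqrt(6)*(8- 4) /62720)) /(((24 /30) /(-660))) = -107085*sqrt(6) /3136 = -83.64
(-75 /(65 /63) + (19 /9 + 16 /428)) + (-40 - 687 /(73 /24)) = -307437826 /913887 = -336.41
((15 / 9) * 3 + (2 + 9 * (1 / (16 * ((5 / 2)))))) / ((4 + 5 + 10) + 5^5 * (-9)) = -289 / 1124240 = -0.00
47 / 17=2.76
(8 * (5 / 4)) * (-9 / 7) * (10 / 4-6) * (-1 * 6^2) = -1620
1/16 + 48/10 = 389/80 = 4.86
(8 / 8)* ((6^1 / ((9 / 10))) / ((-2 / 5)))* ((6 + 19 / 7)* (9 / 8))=-4575 / 28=-163.39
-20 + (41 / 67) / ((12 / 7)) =-15793 / 804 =-19.64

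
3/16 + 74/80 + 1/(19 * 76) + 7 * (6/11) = 1566599/317680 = 4.93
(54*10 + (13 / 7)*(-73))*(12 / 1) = 33972 / 7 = 4853.14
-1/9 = -0.11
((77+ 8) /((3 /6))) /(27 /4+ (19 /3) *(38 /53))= 108120 /7181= 15.06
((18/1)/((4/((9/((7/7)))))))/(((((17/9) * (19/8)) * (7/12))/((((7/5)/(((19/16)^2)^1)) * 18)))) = 161243136/583015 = 276.57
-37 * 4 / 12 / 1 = -12.33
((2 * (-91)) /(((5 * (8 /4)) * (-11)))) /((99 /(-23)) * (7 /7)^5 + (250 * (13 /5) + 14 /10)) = 2093 /818576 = 0.00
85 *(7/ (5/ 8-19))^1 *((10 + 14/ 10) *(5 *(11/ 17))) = -8360/ 7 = -1194.29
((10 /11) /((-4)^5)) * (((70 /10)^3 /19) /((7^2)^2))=-5 /749056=-0.00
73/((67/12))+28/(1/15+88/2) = 607176/44287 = 13.71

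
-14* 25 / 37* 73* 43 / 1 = -1098650 / 37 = -29693.24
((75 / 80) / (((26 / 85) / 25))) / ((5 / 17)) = 108375 / 416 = 260.52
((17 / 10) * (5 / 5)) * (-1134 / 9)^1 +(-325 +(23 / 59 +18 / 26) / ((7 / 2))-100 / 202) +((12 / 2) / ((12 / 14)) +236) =-803604339 / 2711345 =-296.39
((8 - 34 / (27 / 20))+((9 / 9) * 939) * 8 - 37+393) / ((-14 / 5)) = -529930 / 189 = -2803.86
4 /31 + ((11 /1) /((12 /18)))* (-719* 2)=-735533 /31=-23726.87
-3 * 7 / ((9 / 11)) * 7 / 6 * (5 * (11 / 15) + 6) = -15631 / 54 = -289.46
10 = 10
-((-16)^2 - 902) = 646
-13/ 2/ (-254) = 0.03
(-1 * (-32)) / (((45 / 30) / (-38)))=-2432 / 3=-810.67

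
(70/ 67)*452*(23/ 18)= 363860/ 603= 603.42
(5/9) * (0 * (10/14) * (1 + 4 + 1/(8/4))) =0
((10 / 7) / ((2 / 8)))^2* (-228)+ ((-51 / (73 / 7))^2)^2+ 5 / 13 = -124321911827518 / 18089679517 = -6872.53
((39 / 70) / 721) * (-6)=-117 / 25235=-0.00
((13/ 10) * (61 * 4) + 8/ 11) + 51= 20291/ 55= 368.93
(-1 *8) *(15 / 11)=-120 / 11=-10.91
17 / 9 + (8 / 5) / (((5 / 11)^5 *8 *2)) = 1980709 / 281250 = 7.04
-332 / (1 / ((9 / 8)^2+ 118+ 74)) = -1026627 / 16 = -64164.19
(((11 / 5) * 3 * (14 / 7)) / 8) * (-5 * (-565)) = 18645 / 4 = 4661.25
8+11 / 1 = 19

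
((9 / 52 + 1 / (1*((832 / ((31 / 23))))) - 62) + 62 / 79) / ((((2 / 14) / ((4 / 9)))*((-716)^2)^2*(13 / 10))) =-3229715965 / 5810670079335254016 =-0.00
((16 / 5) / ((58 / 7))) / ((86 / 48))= 1344 / 6235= 0.22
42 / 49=6 / 7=0.86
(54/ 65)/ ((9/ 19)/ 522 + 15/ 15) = 59508/ 71695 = 0.83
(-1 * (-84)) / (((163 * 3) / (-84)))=-2352 / 163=-14.43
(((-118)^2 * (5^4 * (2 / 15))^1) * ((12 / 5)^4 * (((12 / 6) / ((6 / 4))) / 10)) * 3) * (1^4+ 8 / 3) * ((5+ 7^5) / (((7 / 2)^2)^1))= 94924548145152 / 1225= 77489427057.27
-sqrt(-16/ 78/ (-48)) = -sqrt(26)/ 78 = -0.07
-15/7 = -2.14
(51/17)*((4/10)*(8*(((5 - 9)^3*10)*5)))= -30720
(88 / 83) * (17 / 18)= 748 / 747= 1.00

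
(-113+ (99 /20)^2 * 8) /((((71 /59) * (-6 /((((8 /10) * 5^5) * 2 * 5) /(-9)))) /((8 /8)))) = 61227250 /1917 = 31939.10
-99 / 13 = -7.62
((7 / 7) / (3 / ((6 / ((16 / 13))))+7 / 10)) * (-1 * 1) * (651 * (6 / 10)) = -5642 / 19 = -296.95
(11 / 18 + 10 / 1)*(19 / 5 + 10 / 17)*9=71243 / 170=419.08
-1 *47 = -47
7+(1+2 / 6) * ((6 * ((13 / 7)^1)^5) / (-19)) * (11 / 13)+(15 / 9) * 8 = 11939209 / 957999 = 12.46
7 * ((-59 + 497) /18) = 511 /3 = 170.33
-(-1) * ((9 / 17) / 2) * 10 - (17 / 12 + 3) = -361 / 204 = -1.77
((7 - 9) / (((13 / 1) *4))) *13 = -1 / 2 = -0.50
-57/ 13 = -4.38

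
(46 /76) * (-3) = -69 /38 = -1.82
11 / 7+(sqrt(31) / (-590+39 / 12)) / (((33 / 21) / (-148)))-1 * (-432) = 4144 * sqrt(31) / 25817+3035 / 7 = 434.47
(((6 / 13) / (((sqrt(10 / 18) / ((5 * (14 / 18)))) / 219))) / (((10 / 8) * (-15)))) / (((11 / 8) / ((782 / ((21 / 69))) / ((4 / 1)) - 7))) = -4155744 * sqrt(5) / 715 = -12996.54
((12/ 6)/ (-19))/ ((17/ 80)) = -160/ 323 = -0.50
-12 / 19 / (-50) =6 / 475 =0.01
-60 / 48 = -5 / 4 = -1.25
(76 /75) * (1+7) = 608 /75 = 8.11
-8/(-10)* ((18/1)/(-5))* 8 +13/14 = -7739/350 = -22.11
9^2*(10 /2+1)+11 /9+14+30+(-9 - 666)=-1294 /9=-143.78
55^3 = 166375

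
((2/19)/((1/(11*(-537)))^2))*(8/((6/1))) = 93047064/19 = 4897213.89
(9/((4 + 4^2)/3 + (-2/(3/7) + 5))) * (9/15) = 27/35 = 0.77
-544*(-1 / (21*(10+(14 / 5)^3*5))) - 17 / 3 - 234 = -7527601 / 31437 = -239.45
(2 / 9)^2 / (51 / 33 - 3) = -11 / 324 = -0.03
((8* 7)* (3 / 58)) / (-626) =-42 / 9077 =-0.00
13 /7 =1.86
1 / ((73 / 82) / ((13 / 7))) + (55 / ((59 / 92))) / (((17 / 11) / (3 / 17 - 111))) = -53567041474 / 8713061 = -6147.90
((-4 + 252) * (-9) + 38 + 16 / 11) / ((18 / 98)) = -1181782 / 99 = -11937.19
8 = 8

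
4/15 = 0.27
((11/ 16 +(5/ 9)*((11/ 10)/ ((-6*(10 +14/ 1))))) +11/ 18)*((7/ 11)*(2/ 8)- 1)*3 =-11285/ 3456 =-3.27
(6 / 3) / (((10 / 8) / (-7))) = -56 / 5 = -11.20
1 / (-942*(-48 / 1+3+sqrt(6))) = sqrt(6) / 1901898+5 / 211322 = 0.00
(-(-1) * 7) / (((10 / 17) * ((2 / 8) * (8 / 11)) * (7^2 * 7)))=187 / 980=0.19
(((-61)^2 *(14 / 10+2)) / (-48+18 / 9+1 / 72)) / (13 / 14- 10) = 9109008 / 300355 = 30.33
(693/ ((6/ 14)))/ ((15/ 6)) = 3234/ 5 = 646.80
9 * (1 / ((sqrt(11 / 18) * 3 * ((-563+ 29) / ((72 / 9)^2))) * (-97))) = 96 * sqrt(22) / 94963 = 0.00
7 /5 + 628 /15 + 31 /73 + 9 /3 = 51127 /1095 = 46.69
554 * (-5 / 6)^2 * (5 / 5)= 6925 / 18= 384.72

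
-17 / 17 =-1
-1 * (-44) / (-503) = -44 / 503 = -0.09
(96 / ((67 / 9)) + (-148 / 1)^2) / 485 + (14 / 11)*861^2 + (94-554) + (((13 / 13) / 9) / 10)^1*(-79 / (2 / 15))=4045182448829 / 4289340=943078.06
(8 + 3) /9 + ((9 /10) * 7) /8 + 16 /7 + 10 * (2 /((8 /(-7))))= -66551 /5040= -13.20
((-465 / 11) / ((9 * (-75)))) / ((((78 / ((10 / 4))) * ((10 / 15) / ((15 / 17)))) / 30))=775 / 9724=0.08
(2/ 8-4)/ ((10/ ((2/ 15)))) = -1/ 20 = -0.05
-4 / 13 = -0.31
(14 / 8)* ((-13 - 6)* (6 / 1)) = -399 / 2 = -199.50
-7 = -7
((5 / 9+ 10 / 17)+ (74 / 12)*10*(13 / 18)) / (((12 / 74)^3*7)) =2124133555 / 1388016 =1530.34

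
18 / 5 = 3.60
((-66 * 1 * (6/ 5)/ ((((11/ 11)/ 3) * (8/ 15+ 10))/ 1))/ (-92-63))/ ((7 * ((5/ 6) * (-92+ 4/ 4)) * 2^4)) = -2673/ 156001300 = -0.00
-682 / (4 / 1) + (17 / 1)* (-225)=-7991 / 2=-3995.50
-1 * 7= -7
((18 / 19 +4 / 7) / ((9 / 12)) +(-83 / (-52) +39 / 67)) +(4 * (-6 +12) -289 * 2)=-764281181 / 1390116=-549.80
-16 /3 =-5.33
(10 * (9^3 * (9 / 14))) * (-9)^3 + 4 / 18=-215233591 / 63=-3416406.21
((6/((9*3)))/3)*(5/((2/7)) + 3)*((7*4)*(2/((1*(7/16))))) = 5248/27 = 194.37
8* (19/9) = 152/9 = 16.89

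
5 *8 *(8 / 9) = 320 / 9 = 35.56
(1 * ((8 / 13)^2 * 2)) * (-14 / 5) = -1792 / 845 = -2.12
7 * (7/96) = 49/96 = 0.51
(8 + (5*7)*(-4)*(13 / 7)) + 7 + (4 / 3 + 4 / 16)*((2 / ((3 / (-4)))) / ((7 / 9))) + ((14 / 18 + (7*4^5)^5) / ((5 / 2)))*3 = 2384297966522301651371 / 105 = 22707599681164777632.10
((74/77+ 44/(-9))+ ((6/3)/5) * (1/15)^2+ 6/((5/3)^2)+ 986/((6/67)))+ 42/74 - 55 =35109371393/3205125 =10954.13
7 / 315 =1 / 45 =0.02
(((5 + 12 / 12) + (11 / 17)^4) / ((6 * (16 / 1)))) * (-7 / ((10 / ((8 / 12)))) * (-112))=25272583 / 7516890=3.36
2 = 2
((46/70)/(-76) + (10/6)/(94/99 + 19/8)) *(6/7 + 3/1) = 93167307/49026460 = 1.90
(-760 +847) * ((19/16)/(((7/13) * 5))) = 21489/560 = 38.37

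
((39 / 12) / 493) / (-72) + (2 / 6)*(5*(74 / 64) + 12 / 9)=168353 / 70992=2.37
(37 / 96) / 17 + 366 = 597349 / 1632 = 366.02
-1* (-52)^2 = -2704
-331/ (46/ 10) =-1655/ 23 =-71.96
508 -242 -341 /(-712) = 189733 /712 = 266.48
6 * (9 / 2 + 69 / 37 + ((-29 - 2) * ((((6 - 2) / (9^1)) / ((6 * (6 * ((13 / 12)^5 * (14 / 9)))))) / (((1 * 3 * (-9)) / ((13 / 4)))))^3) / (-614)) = 3466529377667375026521 / 90772531474847755897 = 38.19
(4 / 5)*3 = 12 / 5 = 2.40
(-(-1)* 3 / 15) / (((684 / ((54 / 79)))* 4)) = 3 / 60040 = 0.00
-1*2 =-2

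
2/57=0.04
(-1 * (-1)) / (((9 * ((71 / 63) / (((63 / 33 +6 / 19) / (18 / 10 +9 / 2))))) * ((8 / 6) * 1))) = 775 / 29678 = 0.03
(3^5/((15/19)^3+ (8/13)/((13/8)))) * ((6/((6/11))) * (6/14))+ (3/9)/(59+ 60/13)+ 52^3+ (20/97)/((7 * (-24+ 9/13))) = 24373325831000874442/171735520210149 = 141923.61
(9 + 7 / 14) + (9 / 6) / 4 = 79 / 8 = 9.88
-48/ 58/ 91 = -0.01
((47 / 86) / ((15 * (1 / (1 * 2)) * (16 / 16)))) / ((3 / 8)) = 376 / 1935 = 0.19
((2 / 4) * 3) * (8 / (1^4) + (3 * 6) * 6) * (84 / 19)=769.26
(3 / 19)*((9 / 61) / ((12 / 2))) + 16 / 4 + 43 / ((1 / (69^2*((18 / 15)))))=2847333889 / 11590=245671.60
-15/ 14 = -1.07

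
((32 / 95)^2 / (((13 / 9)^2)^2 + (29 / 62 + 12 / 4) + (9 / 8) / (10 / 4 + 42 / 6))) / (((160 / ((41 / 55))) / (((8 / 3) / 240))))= 59299776 / 80153854515625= 0.00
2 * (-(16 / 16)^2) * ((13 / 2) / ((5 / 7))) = -18.20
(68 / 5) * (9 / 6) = 102 / 5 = 20.40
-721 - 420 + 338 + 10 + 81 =-712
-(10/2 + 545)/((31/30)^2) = -495000/961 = -515.09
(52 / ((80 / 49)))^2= 405769 / 400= 1014.42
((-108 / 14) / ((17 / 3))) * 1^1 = -162 / 119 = -1.36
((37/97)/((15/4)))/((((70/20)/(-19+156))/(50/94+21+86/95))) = 1354193488/15158675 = 89.33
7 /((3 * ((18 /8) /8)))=224 /27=8.30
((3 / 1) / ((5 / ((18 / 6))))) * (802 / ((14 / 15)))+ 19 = 10960 / 7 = 1565.71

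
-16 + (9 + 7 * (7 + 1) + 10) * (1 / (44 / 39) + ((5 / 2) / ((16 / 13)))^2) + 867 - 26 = 13527225 / 11264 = 1200.93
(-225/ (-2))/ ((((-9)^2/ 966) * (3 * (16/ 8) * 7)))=575/ 18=31.94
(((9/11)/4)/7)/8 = 9/2464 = 0.00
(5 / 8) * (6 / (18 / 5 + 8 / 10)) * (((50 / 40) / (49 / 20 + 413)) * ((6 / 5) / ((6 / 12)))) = 1125 / 182798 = 0.01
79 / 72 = 1.10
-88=-88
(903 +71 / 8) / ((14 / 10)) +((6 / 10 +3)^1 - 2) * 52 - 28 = 197831 / 280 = 706.54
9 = 9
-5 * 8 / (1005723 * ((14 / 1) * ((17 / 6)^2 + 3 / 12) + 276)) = -40 / 394131669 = -0.00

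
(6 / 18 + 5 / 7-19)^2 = 142129 / 441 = 322.29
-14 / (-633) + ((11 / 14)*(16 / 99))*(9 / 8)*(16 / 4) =2630 / 4431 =0.59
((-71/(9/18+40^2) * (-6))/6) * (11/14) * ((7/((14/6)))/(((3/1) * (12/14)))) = 71/1746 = 0.04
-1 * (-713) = 713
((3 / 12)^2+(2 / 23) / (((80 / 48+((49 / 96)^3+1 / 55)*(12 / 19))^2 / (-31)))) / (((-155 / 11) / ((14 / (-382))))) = -420775850658999766469 / 200811569412574044949040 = -0.00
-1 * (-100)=100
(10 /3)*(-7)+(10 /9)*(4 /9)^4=-1375250 /59049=-23.29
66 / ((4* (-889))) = -33 / 1778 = -0.02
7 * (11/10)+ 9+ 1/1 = 177/10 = 17.70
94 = 94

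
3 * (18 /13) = 54 /13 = 4.15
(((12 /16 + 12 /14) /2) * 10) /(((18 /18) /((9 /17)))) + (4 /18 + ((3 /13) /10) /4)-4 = 268543 /556920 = 0.48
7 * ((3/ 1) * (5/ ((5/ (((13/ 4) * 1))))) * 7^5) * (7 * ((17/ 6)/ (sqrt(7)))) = 26000429 * sqrt(7)/ 8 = 8598833.64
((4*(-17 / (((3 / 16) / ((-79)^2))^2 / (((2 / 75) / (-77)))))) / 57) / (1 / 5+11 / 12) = 5424344080384 / 13232835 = 409915.49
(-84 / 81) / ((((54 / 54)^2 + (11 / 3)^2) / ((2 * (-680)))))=97.64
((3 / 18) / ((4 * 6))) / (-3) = -1 / 432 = -0.00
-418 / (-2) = 209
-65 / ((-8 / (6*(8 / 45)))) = 26 / 3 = 8.67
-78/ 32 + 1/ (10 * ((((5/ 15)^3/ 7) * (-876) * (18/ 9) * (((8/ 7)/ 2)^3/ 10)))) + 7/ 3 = -76507/ 112128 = -0.68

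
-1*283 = -283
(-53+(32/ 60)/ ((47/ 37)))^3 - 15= -50942167838884/ 350402625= -145381.81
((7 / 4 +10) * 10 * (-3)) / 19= -18.55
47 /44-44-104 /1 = -6465 /44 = -146.93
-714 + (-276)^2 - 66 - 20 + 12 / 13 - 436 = 974232 / 13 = 74940.92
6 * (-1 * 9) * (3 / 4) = -81 / 2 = -40.50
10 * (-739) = -7390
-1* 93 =-93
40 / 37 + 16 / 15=1192 / 555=2.15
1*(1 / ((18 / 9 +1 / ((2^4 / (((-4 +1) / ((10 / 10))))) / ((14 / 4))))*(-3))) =-32 / 129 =-0.25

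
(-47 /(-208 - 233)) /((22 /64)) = 1504 /4851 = 0.31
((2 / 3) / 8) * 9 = 3 / 4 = 0.75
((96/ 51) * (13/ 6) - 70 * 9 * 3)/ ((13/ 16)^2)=-24622592/ 8619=-2856.78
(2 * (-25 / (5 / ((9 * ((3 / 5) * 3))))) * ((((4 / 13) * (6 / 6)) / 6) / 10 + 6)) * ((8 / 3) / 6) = -28104 / 65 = -432.37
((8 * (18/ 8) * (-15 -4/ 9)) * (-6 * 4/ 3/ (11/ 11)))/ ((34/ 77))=85624/ 17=5036.71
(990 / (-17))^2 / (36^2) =3025 / 1156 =2.62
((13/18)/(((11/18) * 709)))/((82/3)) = 39/639518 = 0.00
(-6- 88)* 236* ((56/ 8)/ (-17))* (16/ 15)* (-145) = -72053632/ 51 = -1412816.31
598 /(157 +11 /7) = 2093 /555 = 3.77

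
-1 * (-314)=314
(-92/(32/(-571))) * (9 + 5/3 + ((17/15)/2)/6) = 25438621/1440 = 17665.71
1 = 1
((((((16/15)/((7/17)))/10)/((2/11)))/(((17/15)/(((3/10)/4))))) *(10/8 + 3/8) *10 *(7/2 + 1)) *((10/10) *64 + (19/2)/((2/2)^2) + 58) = 1015443/1120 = 906.65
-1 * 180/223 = -180/223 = -0.81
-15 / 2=-7.50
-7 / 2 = -3.50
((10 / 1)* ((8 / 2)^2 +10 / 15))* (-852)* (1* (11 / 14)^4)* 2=-259877750 / 2401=-108237.30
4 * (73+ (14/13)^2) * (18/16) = 112797/338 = 333.72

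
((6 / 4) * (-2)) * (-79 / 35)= 237 / 35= 6.77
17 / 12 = 1.42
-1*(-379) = 379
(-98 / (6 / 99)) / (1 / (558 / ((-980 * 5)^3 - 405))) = 902286 / 117649000405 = 0.00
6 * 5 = 30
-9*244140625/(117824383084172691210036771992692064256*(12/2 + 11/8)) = -0.00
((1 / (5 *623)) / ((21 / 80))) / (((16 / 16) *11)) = 0.00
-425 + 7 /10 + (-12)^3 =-21523 /10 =-2152.30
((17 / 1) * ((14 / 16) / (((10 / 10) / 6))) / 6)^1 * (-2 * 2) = -119 / 2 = -59.50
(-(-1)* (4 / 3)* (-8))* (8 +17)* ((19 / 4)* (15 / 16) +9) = -7175 / 2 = -3587.50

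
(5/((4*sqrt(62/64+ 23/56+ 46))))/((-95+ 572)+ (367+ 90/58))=145*sqrt(148582)/260241373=0.00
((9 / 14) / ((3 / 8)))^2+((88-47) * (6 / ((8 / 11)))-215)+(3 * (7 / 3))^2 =175.19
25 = 25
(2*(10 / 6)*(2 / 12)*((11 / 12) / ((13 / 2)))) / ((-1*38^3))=-55 / 38520144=-0.00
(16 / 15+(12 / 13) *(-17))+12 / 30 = -14.23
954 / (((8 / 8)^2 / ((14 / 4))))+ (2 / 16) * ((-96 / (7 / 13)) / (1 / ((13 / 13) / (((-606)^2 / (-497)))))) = 102184340 / 30603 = 3339.03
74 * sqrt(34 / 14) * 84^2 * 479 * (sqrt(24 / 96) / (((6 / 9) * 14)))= 1914084 * sqrt(119)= 20880191.32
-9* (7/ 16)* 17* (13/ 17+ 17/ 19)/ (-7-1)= 13.88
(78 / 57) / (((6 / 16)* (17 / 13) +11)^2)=281216 / 27132475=0.01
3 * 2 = 6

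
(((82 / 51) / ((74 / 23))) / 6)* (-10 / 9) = -4715 / 50949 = -0.09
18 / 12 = 3 / 2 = 1.50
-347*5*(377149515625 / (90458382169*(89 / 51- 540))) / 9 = 11124024963359375 / 7449519146763657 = 1.49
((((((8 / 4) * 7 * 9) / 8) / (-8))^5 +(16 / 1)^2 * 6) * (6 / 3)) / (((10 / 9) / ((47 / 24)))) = 7127151112269 / 1342177280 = 5310.14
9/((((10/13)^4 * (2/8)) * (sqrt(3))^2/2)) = 68.55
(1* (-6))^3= -216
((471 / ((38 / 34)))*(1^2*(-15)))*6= -720630 / 19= -37927.89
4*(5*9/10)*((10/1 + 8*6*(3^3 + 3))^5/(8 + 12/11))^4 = 4448394452067486013244466365623353767395019531250000000000000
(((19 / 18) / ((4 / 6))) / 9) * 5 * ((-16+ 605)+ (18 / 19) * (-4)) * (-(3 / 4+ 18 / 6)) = -277975 / 144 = -1930.38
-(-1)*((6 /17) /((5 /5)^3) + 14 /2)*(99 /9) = 1375 /17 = 80.88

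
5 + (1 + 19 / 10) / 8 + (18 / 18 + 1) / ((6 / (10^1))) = 2087 / 240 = 8.70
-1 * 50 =-50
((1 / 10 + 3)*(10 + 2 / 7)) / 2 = 558 / 35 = 15.94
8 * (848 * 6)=40704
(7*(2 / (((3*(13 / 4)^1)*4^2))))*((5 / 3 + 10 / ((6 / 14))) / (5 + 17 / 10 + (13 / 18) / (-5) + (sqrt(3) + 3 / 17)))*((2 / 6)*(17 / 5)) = 0.30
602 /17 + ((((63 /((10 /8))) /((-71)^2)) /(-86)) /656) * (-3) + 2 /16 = 35.54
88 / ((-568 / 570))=-6270 / 71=-88.31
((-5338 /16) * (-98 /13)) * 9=1177029 /52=22635.17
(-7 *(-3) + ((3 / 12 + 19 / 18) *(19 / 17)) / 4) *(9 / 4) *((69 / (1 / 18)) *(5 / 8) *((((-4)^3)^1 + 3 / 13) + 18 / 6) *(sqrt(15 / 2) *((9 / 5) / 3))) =-38487521385 *sqrt(30) / 56576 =-3726047.02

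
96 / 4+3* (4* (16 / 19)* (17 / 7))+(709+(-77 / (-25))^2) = 63759182 / 83125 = 767.03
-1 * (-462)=462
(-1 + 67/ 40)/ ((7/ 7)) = 27/ 40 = 0.68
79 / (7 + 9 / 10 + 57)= 790 / 649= 1.22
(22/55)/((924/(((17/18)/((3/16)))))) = 68/31185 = 0.00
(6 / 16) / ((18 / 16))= 1 / 3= 0.33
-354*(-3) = 1062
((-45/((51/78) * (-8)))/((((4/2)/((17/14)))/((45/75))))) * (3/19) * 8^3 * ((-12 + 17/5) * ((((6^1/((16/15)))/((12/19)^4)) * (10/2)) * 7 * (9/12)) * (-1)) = 517614435/256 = 2021931.39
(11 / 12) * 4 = 11 / 3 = 3.67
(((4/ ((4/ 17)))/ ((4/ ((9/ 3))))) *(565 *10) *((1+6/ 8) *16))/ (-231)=-8731.82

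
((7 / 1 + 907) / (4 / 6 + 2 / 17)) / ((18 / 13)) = 100997 / 120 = 841.64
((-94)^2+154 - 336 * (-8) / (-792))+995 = 329393 / 33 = 9981.61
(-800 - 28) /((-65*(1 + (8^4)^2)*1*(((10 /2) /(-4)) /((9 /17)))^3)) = -38631168 /669715045358125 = -0.00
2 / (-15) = -2 / 15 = -0.13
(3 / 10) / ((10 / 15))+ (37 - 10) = 549 / 20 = 27.45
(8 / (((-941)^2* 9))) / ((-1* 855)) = -8 / 6813776295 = -0.00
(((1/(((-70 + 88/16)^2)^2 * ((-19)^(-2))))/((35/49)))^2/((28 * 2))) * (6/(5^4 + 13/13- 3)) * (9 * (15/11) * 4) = 33362176/4634312969067408495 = 0.00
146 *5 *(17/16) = 6205/8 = 775.62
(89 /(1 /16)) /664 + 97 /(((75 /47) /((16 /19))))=6308002 /118275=53.33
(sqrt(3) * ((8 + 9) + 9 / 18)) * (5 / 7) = 25 * sqrt(3) / 2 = 21.65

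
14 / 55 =0.25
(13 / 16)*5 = 65 / 16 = 4.06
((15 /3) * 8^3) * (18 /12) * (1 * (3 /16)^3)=405 /16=25.31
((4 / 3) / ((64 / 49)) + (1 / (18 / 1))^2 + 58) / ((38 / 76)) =76495 / 648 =118.05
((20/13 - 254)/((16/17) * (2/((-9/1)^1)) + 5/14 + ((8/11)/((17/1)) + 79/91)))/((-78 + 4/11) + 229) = -94515036/60004565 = -1.58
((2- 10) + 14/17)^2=14884/289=51.50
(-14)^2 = 196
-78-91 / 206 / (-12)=-192725 / 2472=-77.96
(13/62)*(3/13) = 3/62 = 0.05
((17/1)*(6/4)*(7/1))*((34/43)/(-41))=-6069/1763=-3.44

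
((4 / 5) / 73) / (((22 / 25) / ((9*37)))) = 3330 / 803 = 4.15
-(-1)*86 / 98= 43 / 49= 0.88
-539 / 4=-134.75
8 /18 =4 /9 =0.44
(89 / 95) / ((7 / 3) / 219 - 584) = -58473 / 36449695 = -0.00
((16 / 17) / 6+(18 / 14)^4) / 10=353819 / 1224510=0.29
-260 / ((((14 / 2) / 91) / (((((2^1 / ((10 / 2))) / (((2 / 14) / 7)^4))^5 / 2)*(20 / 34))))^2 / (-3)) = 1094345510915189365187158521956470362200344944051898957705848697924708724736 / 22578125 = 48469282144340567039431240000000000000000000000000000000000000000000.00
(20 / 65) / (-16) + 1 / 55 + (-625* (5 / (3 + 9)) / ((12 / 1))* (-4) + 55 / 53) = 29959036 / 341055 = 87.84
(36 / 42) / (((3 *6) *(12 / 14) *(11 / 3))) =1 / 66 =0.02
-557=-557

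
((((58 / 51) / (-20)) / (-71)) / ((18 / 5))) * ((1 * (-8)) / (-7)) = 58 / 228123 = 0.00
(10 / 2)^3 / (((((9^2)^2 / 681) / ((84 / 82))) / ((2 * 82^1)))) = 1589000 / 729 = 2179.70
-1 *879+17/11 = -9652/11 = -877.45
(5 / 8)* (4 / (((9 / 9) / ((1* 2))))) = 5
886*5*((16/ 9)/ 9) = 70880/ 81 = 875.06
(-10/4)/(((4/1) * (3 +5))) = -5/64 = -0.08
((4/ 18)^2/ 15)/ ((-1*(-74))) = 2/ 44955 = 0.00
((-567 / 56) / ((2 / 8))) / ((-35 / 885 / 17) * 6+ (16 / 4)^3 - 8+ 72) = -0.32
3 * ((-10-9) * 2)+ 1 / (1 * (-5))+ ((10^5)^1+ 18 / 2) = 499474 / 5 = 99894.80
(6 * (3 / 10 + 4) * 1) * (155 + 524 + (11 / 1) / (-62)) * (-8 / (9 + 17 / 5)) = -10858446 / 961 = -11299.11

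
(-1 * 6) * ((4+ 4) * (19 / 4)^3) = -20577 / 4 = -5144.25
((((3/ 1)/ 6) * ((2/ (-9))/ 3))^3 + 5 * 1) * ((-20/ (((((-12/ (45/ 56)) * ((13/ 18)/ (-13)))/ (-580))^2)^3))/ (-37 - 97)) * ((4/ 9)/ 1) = 78140055443297838134765625/ 2017915648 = 38723152536501782.52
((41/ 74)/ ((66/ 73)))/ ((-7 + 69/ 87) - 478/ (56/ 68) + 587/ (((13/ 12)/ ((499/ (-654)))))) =-860939443/ 1404975185988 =-0.00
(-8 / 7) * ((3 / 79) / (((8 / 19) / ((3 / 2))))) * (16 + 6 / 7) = -10089 / 3871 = -2.61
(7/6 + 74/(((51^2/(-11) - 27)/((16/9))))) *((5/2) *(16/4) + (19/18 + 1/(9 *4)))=330695/44712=7.40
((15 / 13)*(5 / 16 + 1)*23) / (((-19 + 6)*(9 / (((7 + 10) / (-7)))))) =1955 / 2704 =0.72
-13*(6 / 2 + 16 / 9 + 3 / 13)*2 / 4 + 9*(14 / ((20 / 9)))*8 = 18947 / 45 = 421.04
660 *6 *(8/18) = 1760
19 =19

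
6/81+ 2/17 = 88/459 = 0.19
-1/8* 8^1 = -1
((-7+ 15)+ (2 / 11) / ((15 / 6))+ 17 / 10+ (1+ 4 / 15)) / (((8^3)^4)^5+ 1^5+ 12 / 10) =3643 / 505723528485743323258254518959602030594183910320588718806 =0.00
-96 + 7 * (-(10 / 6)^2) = -1039 / 9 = -115.44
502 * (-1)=-502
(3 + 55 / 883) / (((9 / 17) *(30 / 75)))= 114920 / 7947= 14.46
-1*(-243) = 243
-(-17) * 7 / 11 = 119 / 11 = 10.82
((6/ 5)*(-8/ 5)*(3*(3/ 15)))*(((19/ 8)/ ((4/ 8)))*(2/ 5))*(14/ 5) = -19152/ 3125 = -6.13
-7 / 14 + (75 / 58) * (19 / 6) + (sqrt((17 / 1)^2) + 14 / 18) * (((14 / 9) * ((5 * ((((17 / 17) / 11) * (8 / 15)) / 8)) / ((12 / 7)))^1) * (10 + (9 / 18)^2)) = 8004803 / 930204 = 8.61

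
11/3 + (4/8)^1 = 25/6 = 4.17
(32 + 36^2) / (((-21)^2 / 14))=2656 / 63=42.16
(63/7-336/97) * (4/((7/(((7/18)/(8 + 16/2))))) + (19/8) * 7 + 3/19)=92.99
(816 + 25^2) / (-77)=-131 / 7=-18.71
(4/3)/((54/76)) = 152/81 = 1.88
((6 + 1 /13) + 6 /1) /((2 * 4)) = 157 /104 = 1.51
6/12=1/2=0.50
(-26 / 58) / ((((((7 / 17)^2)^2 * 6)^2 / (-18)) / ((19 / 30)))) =1723012087927 / 10030753740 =171.77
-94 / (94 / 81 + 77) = -7614 / 6331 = -1.20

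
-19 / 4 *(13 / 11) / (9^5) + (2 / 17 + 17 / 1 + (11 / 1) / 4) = 438761495 / 22084326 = 19.87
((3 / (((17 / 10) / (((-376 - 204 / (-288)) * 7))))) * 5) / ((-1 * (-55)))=-421.45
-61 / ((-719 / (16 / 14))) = 488 / 5033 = 0.10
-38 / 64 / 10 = -0.06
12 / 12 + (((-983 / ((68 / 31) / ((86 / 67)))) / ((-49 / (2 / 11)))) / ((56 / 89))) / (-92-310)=13703969381 / 13820589552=0.99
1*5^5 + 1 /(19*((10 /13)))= 3125.07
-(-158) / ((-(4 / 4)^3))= -158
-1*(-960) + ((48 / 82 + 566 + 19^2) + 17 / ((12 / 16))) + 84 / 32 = 1882271 / 984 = 1912.88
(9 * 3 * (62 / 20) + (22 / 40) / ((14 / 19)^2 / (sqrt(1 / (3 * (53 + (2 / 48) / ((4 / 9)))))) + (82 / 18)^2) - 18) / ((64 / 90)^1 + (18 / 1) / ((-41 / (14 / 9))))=2331.79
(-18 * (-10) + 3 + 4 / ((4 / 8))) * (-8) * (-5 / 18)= 3820 / 9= 424.44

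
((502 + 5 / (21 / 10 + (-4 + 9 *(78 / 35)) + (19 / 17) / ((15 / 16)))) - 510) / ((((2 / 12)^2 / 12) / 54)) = -12475021248 / 69077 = -180595.87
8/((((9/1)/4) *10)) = 16/45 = 0.36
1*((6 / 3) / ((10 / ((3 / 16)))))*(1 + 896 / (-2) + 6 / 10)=-837 / 50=-16.74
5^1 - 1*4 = 1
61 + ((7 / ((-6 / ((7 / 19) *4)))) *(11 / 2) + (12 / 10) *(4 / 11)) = 162958 / 3135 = 51.98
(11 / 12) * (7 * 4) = 25.67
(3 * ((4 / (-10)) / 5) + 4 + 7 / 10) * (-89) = -19847 / 50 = -396.94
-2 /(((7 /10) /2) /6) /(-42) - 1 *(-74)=3666 /49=74.82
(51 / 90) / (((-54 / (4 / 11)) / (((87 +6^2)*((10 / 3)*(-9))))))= 1394 / 99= 14.08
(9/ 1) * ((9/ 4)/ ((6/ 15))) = 405/ 8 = 50.62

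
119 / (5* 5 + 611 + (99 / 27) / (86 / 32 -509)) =413151 / 2208076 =0.19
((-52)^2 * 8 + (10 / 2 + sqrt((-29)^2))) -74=21592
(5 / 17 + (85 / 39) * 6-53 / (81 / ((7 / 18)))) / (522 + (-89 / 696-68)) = 490262284 / 16964509185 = 0.03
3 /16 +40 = 643 /16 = 40.19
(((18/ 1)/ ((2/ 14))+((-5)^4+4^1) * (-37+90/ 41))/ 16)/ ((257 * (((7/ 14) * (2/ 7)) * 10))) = -6246919/ 1685920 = -3.71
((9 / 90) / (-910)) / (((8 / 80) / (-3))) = 3 / 910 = 0.00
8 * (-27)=-216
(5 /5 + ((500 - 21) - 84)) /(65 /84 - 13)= -33264 /1027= -32.39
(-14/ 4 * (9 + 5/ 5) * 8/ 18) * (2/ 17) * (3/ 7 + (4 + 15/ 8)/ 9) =-2725/ 1377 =-1.98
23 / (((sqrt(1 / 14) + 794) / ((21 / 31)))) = 5369028 / 273609193-483* sqrt(14) / 273609193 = 0.02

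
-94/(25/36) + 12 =-3084/25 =-123.36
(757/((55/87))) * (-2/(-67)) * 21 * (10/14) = 395154/737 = 536.17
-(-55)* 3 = 165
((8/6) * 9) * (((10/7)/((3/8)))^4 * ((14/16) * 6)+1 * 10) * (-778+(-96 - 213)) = -44926188280/3087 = -14553348.97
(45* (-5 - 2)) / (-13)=315 / 13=24.23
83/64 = 1.30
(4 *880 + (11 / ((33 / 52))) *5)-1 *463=9431 / 3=3143.67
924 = 924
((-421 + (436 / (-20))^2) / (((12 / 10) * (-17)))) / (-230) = 113 / 9775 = 0.01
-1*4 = -4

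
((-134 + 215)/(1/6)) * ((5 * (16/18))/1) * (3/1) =6480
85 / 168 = 0.51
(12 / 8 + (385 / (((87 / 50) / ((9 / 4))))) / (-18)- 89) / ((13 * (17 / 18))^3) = -0.06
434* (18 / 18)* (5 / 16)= 1085 / 8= 135.62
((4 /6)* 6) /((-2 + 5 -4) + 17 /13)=13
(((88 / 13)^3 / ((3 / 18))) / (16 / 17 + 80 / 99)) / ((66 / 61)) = 49688892 / 50531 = 983.33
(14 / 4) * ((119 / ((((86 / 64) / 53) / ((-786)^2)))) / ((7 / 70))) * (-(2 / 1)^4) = -69824193546240 / 43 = -1623818454563.72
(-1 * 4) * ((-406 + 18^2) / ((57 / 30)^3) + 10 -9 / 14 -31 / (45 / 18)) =14401934 / 240065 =59.99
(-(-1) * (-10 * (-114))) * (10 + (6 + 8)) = 27360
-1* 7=-7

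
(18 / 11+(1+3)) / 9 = 62 / 99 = 0.63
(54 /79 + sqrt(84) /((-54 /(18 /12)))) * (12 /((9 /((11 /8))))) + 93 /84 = 5221 /2212-11 * sqrt(21) /108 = 1.89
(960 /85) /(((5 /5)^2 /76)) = 14592 /17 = 858.35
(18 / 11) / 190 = 9 / 1045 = 0.01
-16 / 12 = -4 / 3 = -1.33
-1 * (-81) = 81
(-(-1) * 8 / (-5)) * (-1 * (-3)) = -24 / 5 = -4.80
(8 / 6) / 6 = 2 / 9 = 0.22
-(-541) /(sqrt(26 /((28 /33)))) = 541 * sqrt(6006) /429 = 97.73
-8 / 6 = -4 / 3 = -1.33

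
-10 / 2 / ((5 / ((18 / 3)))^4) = -10.37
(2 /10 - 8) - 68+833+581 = 6691 /5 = 1338.20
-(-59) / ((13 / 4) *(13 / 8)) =1888 / 169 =11.17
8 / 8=1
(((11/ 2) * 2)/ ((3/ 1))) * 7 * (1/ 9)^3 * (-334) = -25718/ 2187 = -11.76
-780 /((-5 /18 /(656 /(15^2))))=8186.88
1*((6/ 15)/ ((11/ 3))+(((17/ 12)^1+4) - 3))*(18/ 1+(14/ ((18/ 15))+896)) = 4629259/ 1980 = 2338.01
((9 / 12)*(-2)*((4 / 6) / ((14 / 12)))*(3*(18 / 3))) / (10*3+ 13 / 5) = -540 / 1141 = -0.47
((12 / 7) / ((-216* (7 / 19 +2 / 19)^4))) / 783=-130321 / 647295138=-0.00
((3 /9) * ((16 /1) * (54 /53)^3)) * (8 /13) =6718464 /1935401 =3.47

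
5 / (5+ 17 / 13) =65 / 82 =0.79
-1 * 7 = -7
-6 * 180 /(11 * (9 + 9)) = -60 /11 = -5.45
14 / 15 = 0.93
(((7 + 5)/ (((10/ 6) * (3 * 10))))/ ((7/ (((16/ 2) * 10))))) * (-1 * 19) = -1824/ 35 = -52.11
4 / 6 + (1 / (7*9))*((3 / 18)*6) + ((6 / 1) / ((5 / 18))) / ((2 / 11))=37637 / 315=119.48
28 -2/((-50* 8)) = 5601/200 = 28.00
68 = 68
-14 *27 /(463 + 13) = -27 /34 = -0.79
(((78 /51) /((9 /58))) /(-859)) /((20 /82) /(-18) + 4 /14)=-432796 /10265909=-0.04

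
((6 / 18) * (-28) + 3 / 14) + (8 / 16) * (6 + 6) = -131 / 42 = -3.12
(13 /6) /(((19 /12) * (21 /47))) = 1222 /399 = 3.06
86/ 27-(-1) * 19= 599/ 27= 22.19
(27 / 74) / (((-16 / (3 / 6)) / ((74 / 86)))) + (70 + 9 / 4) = 198805 / 2752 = 72.24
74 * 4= 296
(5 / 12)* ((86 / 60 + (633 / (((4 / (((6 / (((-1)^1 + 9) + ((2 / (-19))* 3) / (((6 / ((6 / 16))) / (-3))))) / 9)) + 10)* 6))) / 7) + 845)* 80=1577132450 / 55881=28223.05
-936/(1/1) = -936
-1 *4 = -4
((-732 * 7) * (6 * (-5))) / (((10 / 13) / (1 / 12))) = 16653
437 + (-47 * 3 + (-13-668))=-385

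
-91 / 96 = -0.95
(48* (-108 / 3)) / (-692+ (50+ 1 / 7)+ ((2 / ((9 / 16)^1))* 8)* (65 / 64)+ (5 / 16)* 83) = 1741824 / 591727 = 2.94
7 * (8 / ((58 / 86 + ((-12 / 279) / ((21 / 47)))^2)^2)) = 1506377815975993464 / 12573552457213609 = 119.81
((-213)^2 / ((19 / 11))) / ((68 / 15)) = 7485885 / 1292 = 5794.03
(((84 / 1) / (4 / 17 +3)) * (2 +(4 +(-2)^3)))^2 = 2696.44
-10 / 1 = -10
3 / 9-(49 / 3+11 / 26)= -427 / 26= -16.42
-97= -97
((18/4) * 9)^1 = 81/2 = 40.50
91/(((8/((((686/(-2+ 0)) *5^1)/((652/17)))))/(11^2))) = -61546.34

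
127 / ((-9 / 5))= -635 / 9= -70.56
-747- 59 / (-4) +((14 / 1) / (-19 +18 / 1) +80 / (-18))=-27025 / 36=-750.69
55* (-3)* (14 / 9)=-770 / 3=-256.67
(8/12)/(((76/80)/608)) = 1280/3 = 426.67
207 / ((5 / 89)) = 18423 / 5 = 3684.60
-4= -4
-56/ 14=-4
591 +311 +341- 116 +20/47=52989/47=1127.43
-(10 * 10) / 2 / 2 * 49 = -1225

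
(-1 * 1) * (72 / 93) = -24 / 31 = -0.77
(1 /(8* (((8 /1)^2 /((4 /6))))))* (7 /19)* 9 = 21 /4864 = 0.00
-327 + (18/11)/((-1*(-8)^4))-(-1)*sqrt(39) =-7366665/22528 + sqrt(39) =-320.76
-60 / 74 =-30 / 37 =-0.81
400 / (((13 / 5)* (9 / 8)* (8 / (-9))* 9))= -2000 / 117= -17.09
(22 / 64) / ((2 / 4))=11 / 16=0.69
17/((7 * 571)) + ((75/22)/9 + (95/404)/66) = 41202703/106576008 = 0.39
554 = 554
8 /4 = 2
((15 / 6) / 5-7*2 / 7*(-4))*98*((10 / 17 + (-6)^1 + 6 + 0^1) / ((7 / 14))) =980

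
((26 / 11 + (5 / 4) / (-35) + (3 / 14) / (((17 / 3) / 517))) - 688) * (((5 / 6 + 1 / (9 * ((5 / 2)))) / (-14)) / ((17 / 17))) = 39362461 / 942480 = 41.76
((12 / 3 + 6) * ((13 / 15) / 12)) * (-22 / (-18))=143 / 162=0.88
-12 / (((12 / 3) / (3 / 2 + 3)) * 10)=-27 / 20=-1.35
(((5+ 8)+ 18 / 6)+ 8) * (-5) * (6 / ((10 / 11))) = -792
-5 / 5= -1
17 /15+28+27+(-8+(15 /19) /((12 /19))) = 49.38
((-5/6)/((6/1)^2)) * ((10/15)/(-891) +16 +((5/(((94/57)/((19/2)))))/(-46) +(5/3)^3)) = -2311925365/4993078464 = -0.46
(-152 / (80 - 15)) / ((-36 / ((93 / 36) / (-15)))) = -589 / 52650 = -0.01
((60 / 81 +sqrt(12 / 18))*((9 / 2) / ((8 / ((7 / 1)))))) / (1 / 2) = 35 / 6 +21*sqrt(6) / 8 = 12.26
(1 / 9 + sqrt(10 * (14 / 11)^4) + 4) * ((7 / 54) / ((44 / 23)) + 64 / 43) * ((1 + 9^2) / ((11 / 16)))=964733116 / 1264329 + 5110478128 * sqrt(10) / 16998201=1713.77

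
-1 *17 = -17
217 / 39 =5.56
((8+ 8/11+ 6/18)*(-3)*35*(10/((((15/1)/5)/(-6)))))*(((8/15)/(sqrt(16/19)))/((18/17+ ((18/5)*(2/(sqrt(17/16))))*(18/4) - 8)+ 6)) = 8895250*sqrt(19)/3677421+ 24017175*sqrt(323)/1225807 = 362.67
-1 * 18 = -18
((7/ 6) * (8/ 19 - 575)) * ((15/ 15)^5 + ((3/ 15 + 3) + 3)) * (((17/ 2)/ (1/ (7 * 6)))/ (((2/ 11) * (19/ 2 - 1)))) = -105916734/ 95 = -1114912.99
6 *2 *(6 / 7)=72 / 7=10.29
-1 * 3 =-3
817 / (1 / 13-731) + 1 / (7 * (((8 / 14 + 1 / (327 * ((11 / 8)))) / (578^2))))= 2854600349143 / 34311722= 83196.07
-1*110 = -110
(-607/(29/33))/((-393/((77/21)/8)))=0.81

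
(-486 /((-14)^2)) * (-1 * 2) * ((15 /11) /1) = 3645 /539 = 6.76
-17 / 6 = -2.83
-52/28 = -13/7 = -1.86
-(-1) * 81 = 81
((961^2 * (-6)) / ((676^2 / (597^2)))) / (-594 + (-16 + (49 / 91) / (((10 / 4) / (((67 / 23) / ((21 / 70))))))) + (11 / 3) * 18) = 68134297590423 / 8543552992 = 7974.94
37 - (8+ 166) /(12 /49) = -1347 /2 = -673.50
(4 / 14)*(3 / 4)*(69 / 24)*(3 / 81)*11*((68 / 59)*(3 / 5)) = 4301 / 24780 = 0.17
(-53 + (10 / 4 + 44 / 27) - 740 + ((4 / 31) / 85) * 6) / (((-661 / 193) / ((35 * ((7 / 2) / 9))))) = 1061520531533 / 338593284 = 3135.09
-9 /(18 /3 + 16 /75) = -675 /466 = -1.45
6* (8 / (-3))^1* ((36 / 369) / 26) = -32 / 533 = -0.06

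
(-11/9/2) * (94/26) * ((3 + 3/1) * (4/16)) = -517/156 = -3.31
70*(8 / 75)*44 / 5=4928 / 75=65.71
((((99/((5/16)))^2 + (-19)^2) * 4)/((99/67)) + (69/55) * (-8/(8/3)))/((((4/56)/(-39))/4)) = -595491992.85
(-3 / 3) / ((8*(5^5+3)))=-1 / 25024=-0.00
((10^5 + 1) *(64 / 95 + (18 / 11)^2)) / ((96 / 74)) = 3239550577 / 12540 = 258337.37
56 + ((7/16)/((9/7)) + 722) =778.34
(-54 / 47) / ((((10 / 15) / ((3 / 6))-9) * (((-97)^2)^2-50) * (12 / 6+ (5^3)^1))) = 162 / 12153912536297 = 0.00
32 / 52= 8 / 13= 0.62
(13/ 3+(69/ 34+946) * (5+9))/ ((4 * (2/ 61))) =20651977/ 204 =101235.18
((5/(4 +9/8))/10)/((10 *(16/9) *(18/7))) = 7/3280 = 0.00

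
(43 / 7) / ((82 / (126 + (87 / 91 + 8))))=10.11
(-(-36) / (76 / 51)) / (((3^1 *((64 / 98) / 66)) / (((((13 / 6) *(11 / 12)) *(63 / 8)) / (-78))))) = -6349959 / 38912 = -163.19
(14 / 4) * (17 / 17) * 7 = 24.50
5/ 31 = 0.16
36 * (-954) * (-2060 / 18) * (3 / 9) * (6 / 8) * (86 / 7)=84505320 / 7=12072188.57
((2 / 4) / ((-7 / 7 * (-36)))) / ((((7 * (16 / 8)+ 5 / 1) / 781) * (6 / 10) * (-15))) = -781 / 12312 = -0.06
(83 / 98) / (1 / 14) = 83 / 7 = 11.86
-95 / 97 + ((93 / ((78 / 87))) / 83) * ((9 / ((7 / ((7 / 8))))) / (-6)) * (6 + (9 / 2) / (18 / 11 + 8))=-1771391737 / 710033792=-2.49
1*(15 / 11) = 15 / 11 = 1.36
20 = 20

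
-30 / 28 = -15 / 14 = -1.07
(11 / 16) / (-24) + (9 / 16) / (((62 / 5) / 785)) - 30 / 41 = 17008799 / 488064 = 34.85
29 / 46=0.63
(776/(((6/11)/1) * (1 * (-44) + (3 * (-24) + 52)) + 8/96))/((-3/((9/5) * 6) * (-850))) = -921888/9768625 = -0.09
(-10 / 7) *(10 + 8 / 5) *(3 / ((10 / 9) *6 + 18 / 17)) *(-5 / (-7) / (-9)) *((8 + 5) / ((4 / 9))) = 288405 / 19306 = 14.94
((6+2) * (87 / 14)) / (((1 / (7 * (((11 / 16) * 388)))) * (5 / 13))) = 1206777 / 5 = 241355.40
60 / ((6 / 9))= 90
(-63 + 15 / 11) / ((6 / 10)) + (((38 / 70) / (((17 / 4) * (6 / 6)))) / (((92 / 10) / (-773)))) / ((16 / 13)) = -26842721 / 240856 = -111.45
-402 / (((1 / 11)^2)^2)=-5885682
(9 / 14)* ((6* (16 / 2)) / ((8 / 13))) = 351 / 7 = 50.14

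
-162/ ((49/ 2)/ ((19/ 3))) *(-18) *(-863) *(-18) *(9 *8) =843081537.31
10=10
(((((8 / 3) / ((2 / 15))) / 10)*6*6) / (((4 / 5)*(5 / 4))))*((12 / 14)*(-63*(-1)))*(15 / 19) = 58320 / 19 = 3069.47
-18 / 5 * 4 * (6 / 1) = -432 / 5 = -86.40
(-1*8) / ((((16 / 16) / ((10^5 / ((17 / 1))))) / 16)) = -12800000 / 17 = -752941.18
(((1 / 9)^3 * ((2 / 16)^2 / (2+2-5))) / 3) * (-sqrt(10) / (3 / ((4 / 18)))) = sqrt(10) / 1889568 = 0.00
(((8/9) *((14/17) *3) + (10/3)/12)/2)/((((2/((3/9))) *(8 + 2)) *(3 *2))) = 757/220320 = 0.00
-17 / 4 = -4.25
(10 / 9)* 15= 16.67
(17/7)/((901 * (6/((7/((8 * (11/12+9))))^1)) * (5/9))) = 9/126140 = 0.00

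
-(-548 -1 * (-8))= 540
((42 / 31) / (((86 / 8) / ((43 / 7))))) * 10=7.74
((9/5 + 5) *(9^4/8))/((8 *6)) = 37179/320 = 116.18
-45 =-45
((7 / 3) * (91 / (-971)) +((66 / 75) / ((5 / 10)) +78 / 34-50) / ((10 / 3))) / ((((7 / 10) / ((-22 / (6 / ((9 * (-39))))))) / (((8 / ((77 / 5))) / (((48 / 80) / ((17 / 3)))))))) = -18028785112 / 142737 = -126307.72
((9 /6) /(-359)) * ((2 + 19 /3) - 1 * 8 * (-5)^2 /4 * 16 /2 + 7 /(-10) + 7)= 11561 /7180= 1.61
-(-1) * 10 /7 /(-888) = -5 /3108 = -0.00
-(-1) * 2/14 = 1/7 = 0.14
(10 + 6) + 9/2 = 20.50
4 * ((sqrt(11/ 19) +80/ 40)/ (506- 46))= sqrt(209)/ 2185 +2/ 115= 0.02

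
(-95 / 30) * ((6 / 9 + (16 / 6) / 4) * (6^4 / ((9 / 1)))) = -608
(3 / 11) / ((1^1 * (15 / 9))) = 9 / 55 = 0.16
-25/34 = -0.74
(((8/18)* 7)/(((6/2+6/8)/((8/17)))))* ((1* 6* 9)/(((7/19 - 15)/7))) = -10.09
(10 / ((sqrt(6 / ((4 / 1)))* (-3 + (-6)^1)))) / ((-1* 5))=2* sqrt(6) / 27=0.18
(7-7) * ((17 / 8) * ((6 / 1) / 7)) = 0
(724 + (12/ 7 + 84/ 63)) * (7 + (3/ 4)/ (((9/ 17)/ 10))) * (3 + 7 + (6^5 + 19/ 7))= 52859090878/ 441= 119861884.08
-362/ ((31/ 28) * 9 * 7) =-1448/ 279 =-5.19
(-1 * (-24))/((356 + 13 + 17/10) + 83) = 240/4537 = 0.05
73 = 73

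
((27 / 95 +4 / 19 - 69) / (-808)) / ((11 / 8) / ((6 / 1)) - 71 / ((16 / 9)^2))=-624768 / 163853815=-0.00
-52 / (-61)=52 / 61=0.85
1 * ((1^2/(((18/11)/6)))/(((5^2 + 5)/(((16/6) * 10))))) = 88/27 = 3.26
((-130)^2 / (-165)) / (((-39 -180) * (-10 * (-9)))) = 338 / 65043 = 0.01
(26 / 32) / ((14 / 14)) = 13 / 16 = 0.81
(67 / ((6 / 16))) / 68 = 134 / 51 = 2.63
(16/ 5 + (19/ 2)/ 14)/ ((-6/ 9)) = -1629/ 280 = -5.82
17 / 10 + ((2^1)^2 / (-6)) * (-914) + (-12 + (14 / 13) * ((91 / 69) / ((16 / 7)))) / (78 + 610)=1160247571 / 1898880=611.02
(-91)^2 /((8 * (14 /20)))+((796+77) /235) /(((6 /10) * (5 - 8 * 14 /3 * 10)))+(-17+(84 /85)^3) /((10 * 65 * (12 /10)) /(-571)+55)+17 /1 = 68738712120359521 /45965720937500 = 1495.43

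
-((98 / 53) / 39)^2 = -9604 / 4272489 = -0.00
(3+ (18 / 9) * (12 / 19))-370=-6949 / 19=-365.74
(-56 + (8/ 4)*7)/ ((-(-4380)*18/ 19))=-133/ 13140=-0.01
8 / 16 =1 / 2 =0.50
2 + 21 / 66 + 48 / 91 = 5697 / 2002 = 2.85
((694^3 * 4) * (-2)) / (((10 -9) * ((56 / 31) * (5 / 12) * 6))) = -20723833808 / 35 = -592109537.37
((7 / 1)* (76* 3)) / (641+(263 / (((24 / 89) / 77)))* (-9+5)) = -9576 / 1798493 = -0.01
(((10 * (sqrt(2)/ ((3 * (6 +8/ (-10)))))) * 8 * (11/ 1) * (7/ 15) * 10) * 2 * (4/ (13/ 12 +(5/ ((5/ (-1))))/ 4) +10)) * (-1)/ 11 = -82880 * sqrt(2)/ 117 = -1001.80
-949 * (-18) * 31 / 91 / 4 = 1454.79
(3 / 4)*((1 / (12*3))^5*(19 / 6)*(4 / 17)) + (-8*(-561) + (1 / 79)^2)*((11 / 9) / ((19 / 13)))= 3753.12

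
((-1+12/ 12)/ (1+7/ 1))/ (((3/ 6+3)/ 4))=0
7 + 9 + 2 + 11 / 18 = 335 / 18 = 18.61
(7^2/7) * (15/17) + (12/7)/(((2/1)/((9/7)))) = 6063/833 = 7.28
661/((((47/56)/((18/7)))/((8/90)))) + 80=61104/235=260.02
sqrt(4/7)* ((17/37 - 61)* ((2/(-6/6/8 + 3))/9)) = -10240* sqrt(7)/7659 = -3.54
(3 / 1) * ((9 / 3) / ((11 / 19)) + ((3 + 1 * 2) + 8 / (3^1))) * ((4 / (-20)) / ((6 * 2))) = -106 / 165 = -0.64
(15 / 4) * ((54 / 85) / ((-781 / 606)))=-24543 / 13277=-1.85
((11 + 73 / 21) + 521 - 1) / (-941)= -11224 / 19761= -0.57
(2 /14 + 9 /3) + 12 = 106 /7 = 15.14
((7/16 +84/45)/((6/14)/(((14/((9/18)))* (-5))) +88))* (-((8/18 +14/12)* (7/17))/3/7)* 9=-785813/105554088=-0.01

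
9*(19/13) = 171/13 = 13.15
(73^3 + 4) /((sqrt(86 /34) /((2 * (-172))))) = -3112168 * sqrt(731) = -84143722.53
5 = 5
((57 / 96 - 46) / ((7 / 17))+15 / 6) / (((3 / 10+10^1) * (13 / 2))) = -9285 / 5768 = -1.61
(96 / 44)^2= 576 / 121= 4.76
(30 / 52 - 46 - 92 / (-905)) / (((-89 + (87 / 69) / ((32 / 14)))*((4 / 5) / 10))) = 490549980 / 76587797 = 6.41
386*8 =3088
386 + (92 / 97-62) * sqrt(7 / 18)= 386-987 * sqrt(14) / 97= 347.93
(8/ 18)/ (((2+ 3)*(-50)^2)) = 1/ 28125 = 0.00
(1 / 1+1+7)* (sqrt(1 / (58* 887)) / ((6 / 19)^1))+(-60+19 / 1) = -41+57* sqrt(51446) / 102892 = -40.87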